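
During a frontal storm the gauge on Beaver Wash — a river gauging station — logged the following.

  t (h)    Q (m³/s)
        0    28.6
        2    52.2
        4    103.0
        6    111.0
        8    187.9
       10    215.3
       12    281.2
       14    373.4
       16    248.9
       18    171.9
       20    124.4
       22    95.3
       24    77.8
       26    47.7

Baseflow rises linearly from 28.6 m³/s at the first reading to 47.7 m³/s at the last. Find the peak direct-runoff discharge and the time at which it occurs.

Subtracting baseflow gives direct-runoff ordinates: 0.00, 22.13, 71.46, 77.99, 153.42, 179.35, 243.78, 334.52, 208.55, 130.08, 81.11, 50.54, 31.57, 0.00 m³/s.
The maximum is 334.52 m³/s, occurring at the reading for t = 14 h.

Q_p = 334.52 m³/s at t = 14 h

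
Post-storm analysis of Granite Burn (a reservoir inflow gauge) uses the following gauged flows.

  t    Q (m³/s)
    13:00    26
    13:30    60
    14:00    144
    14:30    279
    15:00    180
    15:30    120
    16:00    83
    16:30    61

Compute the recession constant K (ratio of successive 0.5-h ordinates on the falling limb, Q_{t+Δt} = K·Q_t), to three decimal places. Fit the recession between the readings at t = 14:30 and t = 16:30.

Using the recession-limb readings at t = 14:30 and t = 16:30: Q falls from 279 to 61 m³/s over 4 intervals.
K = (Q₂/Q₁)^(1/4) = (61/279)^(1/4) = 0.684.

K ≈ 0.684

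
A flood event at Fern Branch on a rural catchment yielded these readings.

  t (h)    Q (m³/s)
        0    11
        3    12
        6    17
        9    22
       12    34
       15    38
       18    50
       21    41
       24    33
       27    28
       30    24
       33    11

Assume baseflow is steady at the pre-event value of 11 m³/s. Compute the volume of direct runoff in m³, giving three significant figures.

Direct-runoff ordinates (Q − Q_b): 0.0, 1.0, 6.0, 11.0, 23.0, 27.0, 39.0, 30.0, 22.0, 17.0, 13.0, 0.0 m³/s.
ΣQ_DR = 189.0 m³/s.
With Δt = 3 h = 10800 s, V = ΣQ_DR · Δt = 189.0 × 10800 = 2.04 × 10^6 m³.

V ≈ 2.04 × 10^6 m³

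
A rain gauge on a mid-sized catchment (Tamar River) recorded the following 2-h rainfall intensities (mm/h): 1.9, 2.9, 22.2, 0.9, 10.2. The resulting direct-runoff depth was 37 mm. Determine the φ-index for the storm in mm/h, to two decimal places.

Only the 2 blocks with intensity above φ contribute runoff: 22.2, 10.2 mm/h.
Σ(I−φ)·Δt = d  ⇒  (22.2+10.2 − 2φ)·2 = 37
φ = (32.40 − 37/2) / 2 = 6.95 mm/h.

φ ≈ 6.95 mm/h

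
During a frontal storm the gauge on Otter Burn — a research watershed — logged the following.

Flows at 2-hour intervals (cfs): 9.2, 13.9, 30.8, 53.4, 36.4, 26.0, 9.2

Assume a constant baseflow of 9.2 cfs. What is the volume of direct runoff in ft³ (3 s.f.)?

V ≈ 8.24 × 10^5 ft³

Direct-runoff ordinates (Q − Q_b): 0.0, 4.7, 21.6, 44.2, 27.2, 16.8, 0.0 cfs.
ΣQ_DR = 114.5 cfs.
With Δt = 2 h = 7200 s, V = ΣQ_DR · Δt = 114.5 × 7200 = 8.24 × 10^5 ft³.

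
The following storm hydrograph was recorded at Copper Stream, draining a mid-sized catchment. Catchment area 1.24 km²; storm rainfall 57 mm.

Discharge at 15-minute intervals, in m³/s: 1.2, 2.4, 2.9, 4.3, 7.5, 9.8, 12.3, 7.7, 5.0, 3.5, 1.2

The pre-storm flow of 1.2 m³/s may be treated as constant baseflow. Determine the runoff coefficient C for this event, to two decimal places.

ΣQ_DR = 44.60 m³/s; V = ΣQ_DR·Δt = 40140 m³.
Runoff depth d = V / A = 32.37 mm.
C = d / P = 32.37 / 57 = 0.57.

C ≈ 0.57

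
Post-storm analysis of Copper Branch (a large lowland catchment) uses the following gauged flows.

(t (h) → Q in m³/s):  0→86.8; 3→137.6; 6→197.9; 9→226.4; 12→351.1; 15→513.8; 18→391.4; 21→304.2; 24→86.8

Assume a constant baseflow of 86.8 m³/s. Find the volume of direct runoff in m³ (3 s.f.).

V ≈ 1.64 × 10^7 m³

Direct-runoff ordinates (Q − Q_b): 0.0, 50.8, 111.1, 139.6, 264.3, 427.0, 304.6, 217.4, 0.0 m³/s.
ΣQ_DR = 1515 m³/s.
With Δt = 3 h = 10800 s, V = ΣQ_DR · Δt = 1515 × 10800 = 1.64 × 10^7 m³.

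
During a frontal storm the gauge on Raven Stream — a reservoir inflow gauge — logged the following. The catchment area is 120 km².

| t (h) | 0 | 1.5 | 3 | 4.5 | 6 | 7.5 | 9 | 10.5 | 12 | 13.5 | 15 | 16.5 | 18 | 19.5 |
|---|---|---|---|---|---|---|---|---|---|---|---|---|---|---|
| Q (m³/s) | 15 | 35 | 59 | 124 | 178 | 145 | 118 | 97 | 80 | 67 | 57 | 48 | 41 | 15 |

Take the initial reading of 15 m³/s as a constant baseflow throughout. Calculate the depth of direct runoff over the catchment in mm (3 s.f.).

d ≈ 39.1 mm

Direct runoff: 0.0, 20.0, 44.0, 109.0, 163.0, 130.0, 103.0, 82.0, 65.0, 52.0, 42.0, 33.0, 26.0, 0.0 m³/s; ΣQ_DR = 869.0 m³/s.
V = ΣQ_DR · Δt = 869.0 × 5400 s = 4.693 × 10^6 m³.
Over A = 120 km², depth = V / A = 39.1 mm.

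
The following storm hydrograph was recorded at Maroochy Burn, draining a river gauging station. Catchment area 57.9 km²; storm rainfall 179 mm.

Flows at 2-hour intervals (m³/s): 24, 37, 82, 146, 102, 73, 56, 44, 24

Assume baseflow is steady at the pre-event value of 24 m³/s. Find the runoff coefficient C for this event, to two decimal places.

C ≈ 0.26

ΣQ_DR = 372.0 m³/s; V = ΣQ_DR·Δt = 2.678 × 10^6 m³.
Runoff depth d = V / A = 46.26 mm.
C = d / P = 46.26 / 179 = 0.26.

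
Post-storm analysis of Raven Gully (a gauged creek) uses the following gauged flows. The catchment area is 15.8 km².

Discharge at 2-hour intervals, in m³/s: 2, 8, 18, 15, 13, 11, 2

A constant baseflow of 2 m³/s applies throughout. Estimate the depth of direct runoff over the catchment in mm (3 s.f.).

Direct runoff: 0.0, 6.0, 16.0, 13.0, 11.0, 9.0, 0.0 m³/s; ΣQ_DR = 55.00 m³/s.
V = ΣQ_DR · Δt = 55.00 × 7200 s = 3.960 × 10^5 m³.
Over A = 15.8 km², depth = V / A = 25.1 mm.

d ≈ 25.1 mm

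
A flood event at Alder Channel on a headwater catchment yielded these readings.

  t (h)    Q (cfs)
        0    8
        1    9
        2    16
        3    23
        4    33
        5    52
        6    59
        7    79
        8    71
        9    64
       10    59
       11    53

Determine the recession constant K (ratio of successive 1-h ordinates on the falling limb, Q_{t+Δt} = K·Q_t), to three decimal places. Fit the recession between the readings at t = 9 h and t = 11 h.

K ≈ 0.910

Using the recession-limb readings at t = 9 h and t = 11 h: Q falls from 64 to 53 cfs over 2 intervals.
K = (Q₂/Q₁)^(1/2) = (53/64)^(1/2) = 0.910.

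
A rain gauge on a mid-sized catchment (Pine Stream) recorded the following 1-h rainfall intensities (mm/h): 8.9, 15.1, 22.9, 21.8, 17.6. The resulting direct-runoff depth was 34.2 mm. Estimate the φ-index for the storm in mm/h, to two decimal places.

Only the 4 blocks with intensity above φ contribute runoff: 15.1, 22.9, 21.8, 17.6 mm/h.
Σ(I−φ)·Δt = d  ⇒  (15.1+22.9+21.8+17.6 − 4φ)·1 = 34.2
φ = (77.40 − 34.2/1) / 4 = 10.80 mm/h.

φ ≈ 10.80 mm/h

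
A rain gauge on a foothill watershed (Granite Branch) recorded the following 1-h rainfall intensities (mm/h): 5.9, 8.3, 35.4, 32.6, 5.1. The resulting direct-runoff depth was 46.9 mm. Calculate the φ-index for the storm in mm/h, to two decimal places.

Only the 2 blocks with intensity above φ contribute runoff: 35.4, 32.6 mm/h.
Σ(I−φ)·Δt = d  ⇒  (35.4+32.6 − 2φ)·1 = 46.9
φ = (68.00 − 46.9/1) / 2 = 10.55 mm/h.

φ ≈ 10.55 mm/h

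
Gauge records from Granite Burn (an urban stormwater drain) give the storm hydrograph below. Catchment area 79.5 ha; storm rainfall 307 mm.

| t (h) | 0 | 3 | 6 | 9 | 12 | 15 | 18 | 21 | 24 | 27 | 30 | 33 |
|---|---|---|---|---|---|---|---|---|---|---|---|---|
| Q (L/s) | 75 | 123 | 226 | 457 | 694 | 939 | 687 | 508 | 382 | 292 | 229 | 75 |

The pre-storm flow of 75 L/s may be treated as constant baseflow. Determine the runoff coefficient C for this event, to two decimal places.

ΣQ_DR = 3787 L/s; V = ΣQ_DR·Δt = 4.090 × 10^7 L.
Runoff depth d = V / A = 51.45 mm.
C = d / P = 51.45 / 307 = 0.17.

C ≈ 0.17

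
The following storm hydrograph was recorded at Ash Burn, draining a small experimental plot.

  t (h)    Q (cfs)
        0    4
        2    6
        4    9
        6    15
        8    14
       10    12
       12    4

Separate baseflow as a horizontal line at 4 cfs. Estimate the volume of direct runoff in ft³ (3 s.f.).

Direct-runoff ordinates (Q − Q_b): 0.0, 2.0, 5.0, 11.0, 10.0, 8.0, 0.0 cfs.
ΣQ_DR = 36.00 cfs.
With Δt = 2 h = 7200 s, V = ΣQ_DR · Δt = 36.00 × 7200 = 2.59 × 10^5 ft³.

V ≈ 2.59 × 10^5 ft³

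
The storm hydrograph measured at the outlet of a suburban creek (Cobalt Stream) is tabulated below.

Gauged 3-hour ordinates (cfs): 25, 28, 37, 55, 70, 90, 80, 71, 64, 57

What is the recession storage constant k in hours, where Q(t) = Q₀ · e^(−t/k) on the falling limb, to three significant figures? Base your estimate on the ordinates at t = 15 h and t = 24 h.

k ≈ 26.4 h

On the falling limb, Q drops from 90 to 64 cfs between t = 15 h and t = 24 h (Δt = 9 h).
k = −Δt / ln(Q₂/Q₁) = −9 / ln(64/90) = 26.4 h.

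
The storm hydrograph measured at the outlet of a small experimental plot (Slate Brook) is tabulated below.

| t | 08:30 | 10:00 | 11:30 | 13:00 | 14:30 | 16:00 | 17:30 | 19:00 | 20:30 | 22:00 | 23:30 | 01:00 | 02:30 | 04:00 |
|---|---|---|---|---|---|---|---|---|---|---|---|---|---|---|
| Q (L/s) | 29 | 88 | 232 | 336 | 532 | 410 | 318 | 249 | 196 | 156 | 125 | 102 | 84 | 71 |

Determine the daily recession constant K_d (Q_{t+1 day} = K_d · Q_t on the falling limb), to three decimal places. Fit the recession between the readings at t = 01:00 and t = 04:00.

K_d ≈ 0.055

Between t = 01:00 and t = 04:00 the flow falls from 102 to 71 L/s over 2×1.5 h = 3 h.
Per-interval ratio K = (71/102)^(1/2) = 0.8343; K_d = K^(24/1.5) = 0.055.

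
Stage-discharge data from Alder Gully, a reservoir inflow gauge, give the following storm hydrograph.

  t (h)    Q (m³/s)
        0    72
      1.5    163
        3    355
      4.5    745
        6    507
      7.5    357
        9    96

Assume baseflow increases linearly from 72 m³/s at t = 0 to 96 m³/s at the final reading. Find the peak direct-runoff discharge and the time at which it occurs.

Subtracting baseflow gives direct-runoff ordinates: 0.00, 87.00, 275.00, 661.00, 419.00, 265.00, 0.00 m³/s.
The maximum is 661.00 m³/s, occurring at the reading for t = 4.5 h.

Q_p = 661.00 m³/s at t = 4.5 h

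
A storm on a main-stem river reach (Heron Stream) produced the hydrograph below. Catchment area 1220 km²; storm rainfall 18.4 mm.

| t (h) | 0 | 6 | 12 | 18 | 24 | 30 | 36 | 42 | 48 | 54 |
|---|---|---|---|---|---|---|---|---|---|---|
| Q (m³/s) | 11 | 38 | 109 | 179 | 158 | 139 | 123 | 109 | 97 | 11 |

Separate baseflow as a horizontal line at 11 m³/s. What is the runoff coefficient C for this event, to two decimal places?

ΣQ_DR = 864.0 m³/s; V = ΣQ_DR·Δt = 1.866 × 10^7 m³.
Runoff depth d = V / A = 15.30 mm.
C = d / P = 15.30 / 18.4 = 0.83.

C ≈ 0.83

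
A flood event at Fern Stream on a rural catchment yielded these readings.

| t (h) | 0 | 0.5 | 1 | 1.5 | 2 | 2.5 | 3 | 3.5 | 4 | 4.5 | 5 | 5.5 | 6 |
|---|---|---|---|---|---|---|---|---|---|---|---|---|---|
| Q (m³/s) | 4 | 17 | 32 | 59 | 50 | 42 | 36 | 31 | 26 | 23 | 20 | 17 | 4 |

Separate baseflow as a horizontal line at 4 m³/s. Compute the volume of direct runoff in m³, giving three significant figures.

V ≈ 5.56 × 10^5 m³

Direct-runoff ordinates (Q − Q_b): 0.0, 13.0, 28.0, 55.0, 46.0, 38.0, 32.0, 27.0, 22.0, 19.0, 16.0, 13.0, 0.0 m³/s.
ΣQ_DR = 309.0 m³/s.
With Δt = 0.5 h = 1800 s, V = ΣQ_DR · Δt = 309.0 × 1800 = 5.56 × 10^5 m³.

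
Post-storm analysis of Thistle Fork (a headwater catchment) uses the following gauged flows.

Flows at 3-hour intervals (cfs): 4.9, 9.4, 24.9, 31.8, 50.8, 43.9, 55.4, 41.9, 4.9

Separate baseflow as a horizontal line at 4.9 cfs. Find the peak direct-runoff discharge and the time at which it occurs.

Subtracting baseflow gives direct-runoff ordinates: 0.0, 4.5, 20.0, 26.9, 45.9, 39.0, 50.5, 37.0, 0.0 cfs.
The maximum is 50.5 cfs, occurring at the reading for t = 18 h.

Q_p = 50.5 cfs at t = 18 h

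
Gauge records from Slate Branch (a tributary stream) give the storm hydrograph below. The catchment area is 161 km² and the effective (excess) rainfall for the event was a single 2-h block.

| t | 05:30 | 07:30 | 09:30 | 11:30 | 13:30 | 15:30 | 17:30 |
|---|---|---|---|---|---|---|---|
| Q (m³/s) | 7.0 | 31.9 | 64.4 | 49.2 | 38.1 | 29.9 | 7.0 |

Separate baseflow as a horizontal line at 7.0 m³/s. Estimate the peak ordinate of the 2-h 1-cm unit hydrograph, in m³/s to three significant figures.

U_p ≈ 71.9 m³/s

Direct runoff: 0.0, 24.9, 57.4, 42.2, 31.1, 22.9, 0.0 m³/s; ΣQ_DR = 178.5 m³/s, peak = 57.4 m³/s.
Runoff depth d = ΣQ_DR·Δt / A = 178.5 × 7200 / (161 km²) = 7.983 mm.
The 1-cm UH is the DRH scaled by (10 mm)/d, so U_p = 57.4 × 10/7.983 = 71.9 m³/s.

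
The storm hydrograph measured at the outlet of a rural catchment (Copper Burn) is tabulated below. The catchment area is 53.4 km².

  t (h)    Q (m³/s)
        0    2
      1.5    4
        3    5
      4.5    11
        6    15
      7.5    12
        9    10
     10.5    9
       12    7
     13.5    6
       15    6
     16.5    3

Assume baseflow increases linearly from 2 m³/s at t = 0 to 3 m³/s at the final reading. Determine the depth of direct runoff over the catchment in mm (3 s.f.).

d ≈ 6.07 mm

Direct runoff: 0.00, 1.91, 2.82, 8.73, 12.64, 9.55, 7.45, 6.36, 4.27, 3.18, 3.09, 0.00 m³/s; ΣQ_DR = 60.00 m³/s.
V = ΣQ_DR · Δt = 60.00 × 5400 s = 3.240 × 10^5 m³.
Over A = 53.4 km², depth = V / A = 6.07 mm.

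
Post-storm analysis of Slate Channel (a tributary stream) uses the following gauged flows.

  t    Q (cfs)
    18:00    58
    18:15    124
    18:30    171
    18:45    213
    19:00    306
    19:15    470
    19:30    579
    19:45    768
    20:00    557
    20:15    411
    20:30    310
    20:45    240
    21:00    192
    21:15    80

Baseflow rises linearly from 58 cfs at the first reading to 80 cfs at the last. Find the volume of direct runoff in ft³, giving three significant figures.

V ≈ 3.16 × 10^6 ft³

Direct-runoff ordinates (Q − Q_b): 0.00, 64.31, 109.62, 149.92, 241.23, 403.54, 510.85, 698.15, 485.46, 337.77, 235.08, 163.38, 113.69, 0.00 cfs.
ΣQ_DR = 3513 cfs.
With Δt = 0.25 h = 900 s, V = ΣQ_DR · Δt = 3513 × 900 = 3.16 × 10^6 ft³.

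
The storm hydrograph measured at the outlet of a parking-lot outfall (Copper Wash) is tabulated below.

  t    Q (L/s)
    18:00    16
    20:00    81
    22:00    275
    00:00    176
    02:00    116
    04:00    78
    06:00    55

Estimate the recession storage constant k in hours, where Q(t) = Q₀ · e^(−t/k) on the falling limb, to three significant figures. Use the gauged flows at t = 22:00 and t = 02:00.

On the falling limb, Q drops from 275 to 116 L/s between t = 22:00 and t = 02:00 (Δt = 4 h).
k = −Δt / ln(Q₂/Q₁) = −4 / ln(116/275) = 4.63 h.

k ≈ 4.63 h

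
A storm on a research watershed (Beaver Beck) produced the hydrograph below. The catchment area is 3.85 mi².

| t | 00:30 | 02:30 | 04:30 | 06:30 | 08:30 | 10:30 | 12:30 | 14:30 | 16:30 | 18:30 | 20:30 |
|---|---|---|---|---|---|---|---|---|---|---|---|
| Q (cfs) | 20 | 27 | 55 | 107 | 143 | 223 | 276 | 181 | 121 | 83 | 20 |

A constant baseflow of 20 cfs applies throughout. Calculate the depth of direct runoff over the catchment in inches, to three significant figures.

Direct runoff: 0.0, 7.0, 35.0, 87.0, 123.0, 203.0, 256.0, 161.0, 101.0, 63.0, 0.0 cfs; ΣQ_DR = 1036 cfs.
V = ΣQ_DR · Δt = 1036 × 7200 s = 7.459 × 10^6 ft³.
Over A = 3.85 mi², depth = V / A = 0.834 in.

d ≈ 0.834 in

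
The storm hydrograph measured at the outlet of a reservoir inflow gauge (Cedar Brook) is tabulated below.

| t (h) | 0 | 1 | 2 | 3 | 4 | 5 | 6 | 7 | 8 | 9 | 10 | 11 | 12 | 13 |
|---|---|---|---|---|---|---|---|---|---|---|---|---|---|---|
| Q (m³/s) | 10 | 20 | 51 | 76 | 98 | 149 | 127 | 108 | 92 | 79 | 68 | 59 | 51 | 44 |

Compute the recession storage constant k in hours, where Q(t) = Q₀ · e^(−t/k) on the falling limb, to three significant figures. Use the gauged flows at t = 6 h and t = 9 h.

On the falling limb, Q drops from 127 to 79 m³/s between t = 6 h and t = 9 h (Δt = 3 h).
k = −Δt / ln(Q₂/Q₁) = −3 / ln(79/127) = 6.32 h.

k ≈ 6.32 h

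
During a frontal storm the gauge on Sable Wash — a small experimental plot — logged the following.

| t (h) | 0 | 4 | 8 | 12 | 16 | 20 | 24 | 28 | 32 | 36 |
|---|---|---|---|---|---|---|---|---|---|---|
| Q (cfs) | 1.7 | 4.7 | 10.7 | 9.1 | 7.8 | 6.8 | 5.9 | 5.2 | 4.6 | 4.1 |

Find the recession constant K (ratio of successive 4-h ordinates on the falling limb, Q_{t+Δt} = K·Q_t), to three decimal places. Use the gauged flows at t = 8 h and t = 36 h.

Using the recession-limb readings at t = 8 h and t = 36 h: Q falls from 10.7 to 4.1 cfs over 7 intervals.
K = (Q₂/Q₁)^(1/7) = (4.1/10.7)^(1/7) = 0.872.

K ≈ 0.872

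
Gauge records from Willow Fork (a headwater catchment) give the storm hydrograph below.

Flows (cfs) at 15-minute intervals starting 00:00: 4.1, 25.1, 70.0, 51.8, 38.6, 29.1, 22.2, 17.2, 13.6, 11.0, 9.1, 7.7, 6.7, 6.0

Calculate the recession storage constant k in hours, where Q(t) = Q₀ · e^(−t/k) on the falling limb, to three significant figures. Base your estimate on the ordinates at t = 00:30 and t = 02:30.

k ≈ 0.980 h

On the falling limb, Q drops from 70.0 to 9.1 cfs between t = 00:30 and t = 02:30 (Δt = 2 h).
k = −Δt / ln(Q₂/Q₁) = −2 / ln(9.1/70.0) = 0.980 h.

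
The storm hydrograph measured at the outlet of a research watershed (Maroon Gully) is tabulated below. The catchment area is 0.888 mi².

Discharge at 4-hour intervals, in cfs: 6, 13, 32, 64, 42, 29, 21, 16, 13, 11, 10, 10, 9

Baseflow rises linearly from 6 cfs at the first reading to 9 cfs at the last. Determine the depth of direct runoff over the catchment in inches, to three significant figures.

d ≈ 1.25 in

Direct runoff: 0.00, 6.75, 25.50, 57.25, 35.00, 21.75, 13.50, 8.25, 5.00, 2.75, 1.50, 1.25, 0.00 cfs; ΣQ_DR = 178.5 cfs.
V = ΣQ_DR · Δt = 178.5 × 14400 s = 2.570 × 10^6 ft³.
Over A = 0.888 mi², depth = V / A = 1.25 in.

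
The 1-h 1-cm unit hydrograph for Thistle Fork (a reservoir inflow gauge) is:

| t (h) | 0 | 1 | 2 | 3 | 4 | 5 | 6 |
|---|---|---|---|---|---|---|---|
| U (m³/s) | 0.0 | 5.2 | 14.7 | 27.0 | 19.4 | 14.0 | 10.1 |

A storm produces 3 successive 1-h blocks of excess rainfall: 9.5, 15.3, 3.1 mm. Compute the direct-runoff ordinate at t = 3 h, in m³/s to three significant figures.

By discrete convolution, Q_j = Σ (P_i / 10 mm) · U_{j−i}.
At t = 3 h (j=3): Q = (9.5/10)·27.0 + (15.3/10)·14.7 + (3.1/10)·5.2 = 49.8 m³/s.

Q ≈ 49.8 m³/s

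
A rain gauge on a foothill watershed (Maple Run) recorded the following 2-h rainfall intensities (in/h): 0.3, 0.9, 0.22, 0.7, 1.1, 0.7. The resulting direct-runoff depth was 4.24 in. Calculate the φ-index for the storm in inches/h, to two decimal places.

Only the 4 blocks with intensity above φ contribute runoff: 0.9, 0.7, 1.1, 0.7 in/h.
Σ(I−φ)·Δt = d  ⇒  (0.9+0.7+1.1+0.7 − 4φ)·2 = 4.24
φ = (3.400 − 4.24/2) / 4 = 0.32 in/h.

φ ≈ 0.32 in/h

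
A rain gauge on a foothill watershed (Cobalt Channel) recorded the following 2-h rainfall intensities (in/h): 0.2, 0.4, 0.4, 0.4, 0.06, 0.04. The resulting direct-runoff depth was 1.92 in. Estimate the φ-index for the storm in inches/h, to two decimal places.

φ ≈ 0.11 in/h

Only the 4 blocks with intensity above φ contribute runoff: 0.2, 0.4, 0.4, 0.4 in/h.
Σ(I−φ)·Δt = d  ⇒  (0.2+0.4+0.4+0.4 − 4φ)·2 = 1.92
φ = (1.400 − 1.92/2) / 4 = 0.11 in/h.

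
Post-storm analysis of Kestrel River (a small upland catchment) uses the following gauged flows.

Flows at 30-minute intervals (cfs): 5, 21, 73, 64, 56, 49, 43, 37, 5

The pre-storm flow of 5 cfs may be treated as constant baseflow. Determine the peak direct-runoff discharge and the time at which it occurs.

Subtracting baseflow gives direct-runoff ordinates: 0.0, 16.0, 68.0, 59.0, 51.0, 44.0, 38.0, 32.0, 0.0 cfs.
The maximum is 68.0 cfs, occurring at the reading for t = 1 h.

Q_p = 68.0 cfs at t = 1 h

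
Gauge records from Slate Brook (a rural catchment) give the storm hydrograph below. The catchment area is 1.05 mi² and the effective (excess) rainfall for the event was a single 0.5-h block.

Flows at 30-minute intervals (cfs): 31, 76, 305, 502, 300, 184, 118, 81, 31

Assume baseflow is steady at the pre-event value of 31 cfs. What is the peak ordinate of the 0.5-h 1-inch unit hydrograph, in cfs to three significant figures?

U_p ≈ 473 cfs

Direct runoff: 0.0, 45.0, 274.0, 471.0, 269.0, 153.0, 87.0, 50.0, 0.0 cfs; ΣQ_DR = 1349 cfs, peak = 471.0 cfs.
Runoff depth d = ΣQ_DR·Δt / A = 1349 × 1800 / (1.05 mi²) = 0.9954 in.
The 1-inch UH is the DRH scaled by (1 in)/d, so U_p = 471.0 × 1/0.9954 = 473 cfs.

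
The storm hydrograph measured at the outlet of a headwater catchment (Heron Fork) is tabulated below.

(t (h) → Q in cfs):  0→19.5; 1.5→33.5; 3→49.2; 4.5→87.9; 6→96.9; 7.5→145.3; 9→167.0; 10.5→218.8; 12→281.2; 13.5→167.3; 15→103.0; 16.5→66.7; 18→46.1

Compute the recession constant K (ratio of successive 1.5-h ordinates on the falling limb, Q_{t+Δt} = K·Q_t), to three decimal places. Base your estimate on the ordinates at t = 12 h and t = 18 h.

K ≈ 0.636

Using the recession-limb readings at t = 12 h and t = 18 h: Q falls from 281.2 to 46.1 cfs over 4 intervals.
K = (Q₂/Q₁)^(1/4) = (46.1/281.2)^(1/4) = 0.636.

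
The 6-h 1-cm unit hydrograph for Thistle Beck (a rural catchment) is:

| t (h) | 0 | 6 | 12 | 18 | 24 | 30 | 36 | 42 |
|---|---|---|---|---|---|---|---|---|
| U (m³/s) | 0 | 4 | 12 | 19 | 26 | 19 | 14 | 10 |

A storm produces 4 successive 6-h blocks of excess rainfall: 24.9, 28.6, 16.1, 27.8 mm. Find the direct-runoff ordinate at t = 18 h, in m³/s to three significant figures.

Q ≈ 88.1 m³/s

By discrete convolution, Q_j = Σ (P_i / 10 mm) · U_{j−i}.
At t = 18 h (j=3): Q = (24.9/10)·19 + (28.6/10)·12 + (16.1/10)·4 + (27.8/10)·0 = 88.1 m³/s.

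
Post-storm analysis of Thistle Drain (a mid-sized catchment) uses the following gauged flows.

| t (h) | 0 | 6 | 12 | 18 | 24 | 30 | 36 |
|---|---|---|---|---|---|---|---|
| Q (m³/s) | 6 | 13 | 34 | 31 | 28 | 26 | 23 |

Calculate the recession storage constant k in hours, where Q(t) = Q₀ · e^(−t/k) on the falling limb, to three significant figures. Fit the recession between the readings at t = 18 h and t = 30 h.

k ≈ 68.2 h

On the falling limb, Q drops from 31 to 26 m³/s between t = 18 h and t = 30 h (Δt = 12 h).
k = −Δt / ln(Q₂/Q₁) = −12 / ln(26/31) = 68.2 h.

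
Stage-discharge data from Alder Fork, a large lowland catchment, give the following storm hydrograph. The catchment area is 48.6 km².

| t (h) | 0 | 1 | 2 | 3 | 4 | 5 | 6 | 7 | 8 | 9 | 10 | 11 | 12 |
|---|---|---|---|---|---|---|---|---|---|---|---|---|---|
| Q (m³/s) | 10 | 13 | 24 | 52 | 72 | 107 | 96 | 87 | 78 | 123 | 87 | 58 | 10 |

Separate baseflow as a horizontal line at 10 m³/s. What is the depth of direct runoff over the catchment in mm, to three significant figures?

d ≈ 50.9 mm

Direct runoff: 0.0, 3.0, 14.0, 42.0, 62.0, 97.0, 86.0, 77.0, 68.0, 113.0, 77.0, 48.0, 0.0 m³/s; ΣQ_DR = 687.0 m³/s.
V = ΣQ_DR · Δt = 687.0 × 3600 s = 2.473 × 10^6 m³.
Over A = 48.6 km², depth = V / A = 50.9 mm.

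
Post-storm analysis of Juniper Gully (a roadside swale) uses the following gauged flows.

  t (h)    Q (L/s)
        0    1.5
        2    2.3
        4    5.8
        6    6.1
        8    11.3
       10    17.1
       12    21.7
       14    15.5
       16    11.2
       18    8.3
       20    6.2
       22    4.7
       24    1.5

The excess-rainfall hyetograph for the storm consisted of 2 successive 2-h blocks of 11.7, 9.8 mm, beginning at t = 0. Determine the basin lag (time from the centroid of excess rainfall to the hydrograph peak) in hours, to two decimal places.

t_L ≈ 10.09 h

Centroid of excess rainfall: t_c = Σ P_i·t̄_i / ΣP_i = 1.9116 h (block centres at 1, 3 h).
Hydrograph peak occurs at t = 12 h, so basin lag t_L = 12 − 1.9116 = 10.09 h.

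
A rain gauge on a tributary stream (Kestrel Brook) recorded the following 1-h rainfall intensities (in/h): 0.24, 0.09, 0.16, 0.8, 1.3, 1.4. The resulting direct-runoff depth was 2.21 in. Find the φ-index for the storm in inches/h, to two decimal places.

Only the 3 blocks with intensity above φ contribute runoff: 0.8, 1.3, 1.4 in/h.
Σ(I−φ)·Δt = d  ⇒  (0.8+1.3+1.4 − 3φ)·1 = 2.21
φ = (3.500 − 2.21/1) / 3 = 0.43 in/h.

φ ≈ 0.43 in/h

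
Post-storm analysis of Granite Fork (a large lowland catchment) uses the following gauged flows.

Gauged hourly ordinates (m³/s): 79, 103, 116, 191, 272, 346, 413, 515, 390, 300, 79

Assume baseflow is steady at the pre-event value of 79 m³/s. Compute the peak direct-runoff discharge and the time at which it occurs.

Q_p = 436.0 m³/s at t = 7 h

Subtracting baseflow gives direct-runoff ordinates: 0.0, 24.0, 37.0, 112.0, 193.0, 267.0, 334.0, 436.0, 311.0, 221.0, 0.0 m³/s.
The maximum is 436.0 m³/s, occurring at the reading for t = 7 h.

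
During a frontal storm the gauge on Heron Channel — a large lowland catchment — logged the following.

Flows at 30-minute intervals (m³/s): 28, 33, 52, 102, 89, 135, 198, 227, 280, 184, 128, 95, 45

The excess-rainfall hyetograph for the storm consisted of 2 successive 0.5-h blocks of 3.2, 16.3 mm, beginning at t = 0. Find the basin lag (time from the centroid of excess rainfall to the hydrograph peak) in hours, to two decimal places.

Centroid of excess rainfall: t_c = Σ P_i·t̄_i / ΣP_i = 0.6679 h (block centres at 0.25, 0.75 h).
Hydrograph peak occurs at t = 4 h, so basin lag t_L = 4 − 0.6679 = 3.33 h.

t_L ≈ 3.33 h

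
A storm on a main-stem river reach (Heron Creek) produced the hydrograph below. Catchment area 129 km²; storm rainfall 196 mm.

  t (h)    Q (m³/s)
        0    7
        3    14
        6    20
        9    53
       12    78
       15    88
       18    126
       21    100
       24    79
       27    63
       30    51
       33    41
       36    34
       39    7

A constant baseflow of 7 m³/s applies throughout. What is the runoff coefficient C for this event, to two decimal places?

ΣQ_DR = 663.0 m³/s; V = ΣQ_DR·Δt = 7.160 × 10^6 m³.
Runoff depth d = V / A = 55.51 mm.
C = d / P = 55.51 / 196 = 0.28.

C ≈ 0.28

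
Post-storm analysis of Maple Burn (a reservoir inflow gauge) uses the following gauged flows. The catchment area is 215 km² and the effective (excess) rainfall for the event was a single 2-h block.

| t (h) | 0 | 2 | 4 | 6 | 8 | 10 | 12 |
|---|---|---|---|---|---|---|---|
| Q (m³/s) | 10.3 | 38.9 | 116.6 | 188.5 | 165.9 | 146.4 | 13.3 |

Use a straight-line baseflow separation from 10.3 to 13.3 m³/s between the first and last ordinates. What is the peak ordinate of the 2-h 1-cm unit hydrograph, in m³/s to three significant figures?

U_p ≈ 88.3 m³/s

Direct runoff: 0.00, 28.10, 105.30, 176.70, 153.60, 133.60, 0.00 m³/s; ΣQ_DR = 597.3 m³/s, peak = 176.70 m³/s.
Runoff depth d = ΣQ_DR·Δt / A = 597.3 × 7200 / (215 km²) = 20.00 mm.
The 1-cm UH is the DRH scaled by (10 mm)/d, so U_p = 176.70 × 10/20.00 = 88.3 m³/s.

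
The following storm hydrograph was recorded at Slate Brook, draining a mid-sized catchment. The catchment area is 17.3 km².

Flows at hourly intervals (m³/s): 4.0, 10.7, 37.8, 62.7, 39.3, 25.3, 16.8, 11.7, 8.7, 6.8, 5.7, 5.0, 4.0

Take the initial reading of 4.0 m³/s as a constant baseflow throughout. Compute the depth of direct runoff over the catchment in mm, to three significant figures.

d ≈ 38.8 mm

Direct runoff: 0.0, 6.7, 33.8, 58.7, 35.3, 21.3, 12.8, 7.7, 4.7, 2.8, 1.7, 1.0, 0.0 m³/s; ΣQ_DR = 186.5 m³/s.
V = ΣQ_DR · Δt = 186.5 × 3600 s = 6.714 × 10^5 m³.
Over A = 17.3 km², depth = V / A = 38.8 mm.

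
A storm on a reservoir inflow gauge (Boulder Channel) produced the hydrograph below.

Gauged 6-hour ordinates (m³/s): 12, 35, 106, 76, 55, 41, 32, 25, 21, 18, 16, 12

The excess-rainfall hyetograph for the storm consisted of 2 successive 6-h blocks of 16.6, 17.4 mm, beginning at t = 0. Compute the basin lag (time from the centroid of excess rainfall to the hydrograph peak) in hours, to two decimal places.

t_L ≈ 5.93 h

Centroid of excess rainfall: t_c = Σ P_i·t̄_i / ΣP_i = 6.0706 h (block centres at 3, 9 h).
Hydrograph peak occurs at t = 12 h, so basin lag t_L = 12 − 6.0706 = 5.93 h.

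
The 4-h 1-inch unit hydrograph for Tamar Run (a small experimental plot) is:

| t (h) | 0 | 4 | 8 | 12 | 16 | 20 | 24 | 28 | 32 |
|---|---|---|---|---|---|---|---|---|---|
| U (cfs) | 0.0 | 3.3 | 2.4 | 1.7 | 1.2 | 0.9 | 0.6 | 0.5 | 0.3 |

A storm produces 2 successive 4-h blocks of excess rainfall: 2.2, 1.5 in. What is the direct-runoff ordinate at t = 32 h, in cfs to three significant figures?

By discrete convolution, Q_j = Σ (P_i / 1 in) · U_{j−i}.
At t = 32 h (j=8): Q = (2.2/1)·0.3 + (1.5/1)·0.5 = 1.41 cfs.

Q ≈ 1.41 cfs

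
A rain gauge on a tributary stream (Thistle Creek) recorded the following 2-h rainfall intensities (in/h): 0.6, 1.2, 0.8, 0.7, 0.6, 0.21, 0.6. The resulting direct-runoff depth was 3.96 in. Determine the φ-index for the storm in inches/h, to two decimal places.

Only the 6 blocks with intensity above φ contribute runoff: 0.6, 1.2, 0.8, 0.7, 0.6, 0.6 in/h.
Σ(I−φ)·Δt = d  ⇒  (0.6+1.2+0.8+0.7+0.6+0.6 − 6φ)·2 = 3.96
φ = (4.500 − 3.96/2) / 6 = 0.42 in/h.

φ ≈ 0.42 in/h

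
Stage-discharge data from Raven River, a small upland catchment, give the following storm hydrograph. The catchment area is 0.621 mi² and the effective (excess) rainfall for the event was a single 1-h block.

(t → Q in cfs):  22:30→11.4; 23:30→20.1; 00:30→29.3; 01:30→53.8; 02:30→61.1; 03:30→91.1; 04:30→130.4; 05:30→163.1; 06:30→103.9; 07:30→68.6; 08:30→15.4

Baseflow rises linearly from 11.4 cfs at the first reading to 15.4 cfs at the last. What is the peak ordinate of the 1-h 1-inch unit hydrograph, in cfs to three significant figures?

Direct runoff: 0.00, 8.30, 17.10, 41.20, 48.10, 77.70, 116.60, 148.90, 89.30, 53.60, 0.00 cfs; ΣQ_DR = 600.8 cfs, peak = 148.90 cfs.
Runoff depth d = ΣQ_DR·Δt / A = 600.8 × 3600 / (0.621 mi²) = 1.499 in.
The 1-inch UH is the DRH scaled by (1 in)/d, so U_p = 148.90 × 1/1.499 = 99.3 cfs.

U_p ≈ 99.3 cfs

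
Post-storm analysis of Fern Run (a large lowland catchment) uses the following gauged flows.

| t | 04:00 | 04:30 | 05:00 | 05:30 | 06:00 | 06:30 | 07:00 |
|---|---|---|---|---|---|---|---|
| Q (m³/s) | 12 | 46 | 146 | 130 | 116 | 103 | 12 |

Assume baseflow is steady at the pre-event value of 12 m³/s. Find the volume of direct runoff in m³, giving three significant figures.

V ≈ 8.66 × 10^5 m³

Direct-runoff ordinates (Q − Q_b): 0.0, 34.0, 134.0, 118.0, 104.0, 91.0, 0.0 m³/s.
ΣQ_DR = 481.0 m³/s.
With Δt = 0.5 h = 1800 s, V = ΣQ_DR · Δt = 481.0 × 1800 = 8.66 × 10^5 m³.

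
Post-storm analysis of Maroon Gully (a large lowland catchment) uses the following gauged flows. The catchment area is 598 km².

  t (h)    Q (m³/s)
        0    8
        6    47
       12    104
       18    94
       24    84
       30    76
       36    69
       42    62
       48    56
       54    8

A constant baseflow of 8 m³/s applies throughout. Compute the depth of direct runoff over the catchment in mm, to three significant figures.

d ≈ 19.1 mm

Direct runoff: 0.0, 39.0, 96.0, 86.0, 76.0, 68.0, 61.0, 54.0, 48.0, 0.0 m³/s; ΣQ_DR = 528.0 m³/s.
V = ΣQ_DR · Δt = 528.0 × 21600 s = 1.140 × 10^7 m³.
Over A = 598 km², depth = V / A = 19.1 mm.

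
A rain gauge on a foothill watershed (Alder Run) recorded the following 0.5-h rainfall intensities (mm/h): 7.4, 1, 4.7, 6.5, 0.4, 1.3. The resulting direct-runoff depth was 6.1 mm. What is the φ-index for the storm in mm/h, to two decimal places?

Only the 3 blocks with intensity above φ contribute runoff: 7.4, 4.7, 6.5 mm/h.
Σ(I−φ)·Δt = d  ⇒  (7.4+4.7+6.5 − 3φ)·0.5 = 6.1
φ = (18.60 − 6.1/0.5) / 3 = 2.13 mm/h.

φ ≈ 2.13 mm/h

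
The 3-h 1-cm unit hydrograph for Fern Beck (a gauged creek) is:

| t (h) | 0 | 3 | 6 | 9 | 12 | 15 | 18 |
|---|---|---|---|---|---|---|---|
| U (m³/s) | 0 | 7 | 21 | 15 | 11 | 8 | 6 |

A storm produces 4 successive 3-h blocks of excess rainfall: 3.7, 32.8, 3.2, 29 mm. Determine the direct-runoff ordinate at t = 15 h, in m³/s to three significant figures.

Q ≈ 105 m³/s

By discrete convolution, Q_j = Σ (P_i / 10 mm) · U_{j−i}.
At t = 15 h (j=5): Q = (3.7/10)·8 + (32.8/10)·11 + (3.2/10)·15 + (29/10)·21 = 105 m³/s.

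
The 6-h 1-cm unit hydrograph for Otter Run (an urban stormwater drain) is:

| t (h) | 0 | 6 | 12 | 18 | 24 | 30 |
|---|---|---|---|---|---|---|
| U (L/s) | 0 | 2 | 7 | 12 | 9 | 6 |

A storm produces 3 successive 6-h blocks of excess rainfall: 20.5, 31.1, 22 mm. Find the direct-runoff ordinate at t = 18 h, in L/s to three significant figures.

Q ≈ 50.8 L/s

By discrete convolution, Q_j = Σ (P_i / 10 mm) · U_{j−i}.
At t = 18 h (j=3): Q = (20.5/10)·12 + (31.1/10)·7 + (22/10)·2 = 50.8 L/s.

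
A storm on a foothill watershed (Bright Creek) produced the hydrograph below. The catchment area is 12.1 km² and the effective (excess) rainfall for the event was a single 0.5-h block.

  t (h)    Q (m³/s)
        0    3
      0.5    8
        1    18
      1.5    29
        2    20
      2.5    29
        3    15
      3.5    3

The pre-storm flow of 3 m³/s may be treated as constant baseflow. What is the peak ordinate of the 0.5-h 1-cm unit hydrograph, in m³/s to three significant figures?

U_p ≈ 17.3 m³/s

Direct runoff: 0.0, 5.0, 15.0, 26.0, 17.0, 26.0, 12.0, 0.0 m³/s; ΣQ_DR = 101.0 m³/s, peak = 26.0 m³/s.
Runoff depth d = ΣQ_DR·Δt / A = 101.0 × 1800 / (12.1 km²) = 15.02 mm.
The 1-cm UH is the DRH scaled by (10 mm)/d, so U_p = 26.0 × 10/15.02 = 17.3 m³/s.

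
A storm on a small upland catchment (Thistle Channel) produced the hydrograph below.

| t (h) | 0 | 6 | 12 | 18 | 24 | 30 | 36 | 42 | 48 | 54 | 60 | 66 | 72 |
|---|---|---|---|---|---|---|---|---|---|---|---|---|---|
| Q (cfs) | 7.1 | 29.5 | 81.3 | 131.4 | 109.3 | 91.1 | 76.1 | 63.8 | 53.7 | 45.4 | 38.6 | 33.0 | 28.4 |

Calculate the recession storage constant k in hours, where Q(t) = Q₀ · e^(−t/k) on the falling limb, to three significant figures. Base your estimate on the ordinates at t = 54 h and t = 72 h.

On the falling limb, Q drops from 45.4 to 28.4 cfs between t = 54 h and t = 72 h (Δt = 18 h).
k = −Δt / ln(Q₂/Q₁) = −18 / ln(28.4/45.4) = 38.4 h.

k ≈ 38.4 h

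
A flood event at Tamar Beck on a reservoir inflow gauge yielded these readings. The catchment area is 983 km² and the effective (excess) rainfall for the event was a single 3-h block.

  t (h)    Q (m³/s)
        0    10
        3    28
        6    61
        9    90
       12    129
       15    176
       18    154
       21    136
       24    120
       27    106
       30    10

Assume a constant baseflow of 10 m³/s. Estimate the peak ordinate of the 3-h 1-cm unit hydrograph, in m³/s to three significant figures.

U_p ≈ 166 m³/s

Direct runoff: 0.0, 18.0, 51.0, 80.0, 119.0, 166.0, 144.0, 126.0, 110.0, 96.0, 0.0 m³/s; ΣQ_DR = 910.0 m³/s, peak = 166.0 m³/s.
Runoff depth d = ΣQ_DR·Δt / A = 910.0 × 10800 / (983 km²) = 9.998 mm.
The 1-cm UH is the DRH scaled by (10 mm)/d, so U_p = 166.0 × 10/9.998 = 166 m³/s.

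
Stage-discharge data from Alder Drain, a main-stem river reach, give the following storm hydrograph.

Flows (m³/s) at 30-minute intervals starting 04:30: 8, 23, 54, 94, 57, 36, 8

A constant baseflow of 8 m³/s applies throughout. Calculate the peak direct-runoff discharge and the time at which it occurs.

Subtracting baseflow gives direct-runoff ordinates: 0.0, 15.0, 46.0, 86.0, 49.0, 28.0, 0.0 m³/s.
The maximum is 86.0 m³/s, occurring at the reading for t = 06:00.

Q_p = 86.0 m³/s at t = 06:00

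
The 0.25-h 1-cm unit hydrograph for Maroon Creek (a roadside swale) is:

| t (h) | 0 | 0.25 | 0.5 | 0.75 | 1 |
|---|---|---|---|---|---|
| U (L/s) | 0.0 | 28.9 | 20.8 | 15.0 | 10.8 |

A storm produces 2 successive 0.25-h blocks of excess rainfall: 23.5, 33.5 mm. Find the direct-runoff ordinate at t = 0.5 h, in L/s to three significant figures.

By discrete convolution, Q_j = Σ (P_i / 10 mm) · U_{j−i}.
At t = 0.5 h (j=2): Q = (23.5/10)·20.8 + (33.5/10)·28.9 = 146 L/s.

Q ≈ 146 L/s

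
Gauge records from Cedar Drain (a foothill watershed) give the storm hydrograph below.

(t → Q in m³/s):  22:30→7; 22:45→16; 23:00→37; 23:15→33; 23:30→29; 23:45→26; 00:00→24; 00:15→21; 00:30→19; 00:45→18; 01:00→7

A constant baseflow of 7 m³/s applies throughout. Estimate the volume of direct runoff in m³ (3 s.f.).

V ≈ 1.44 × 10^5 m³

Direct-runoff ordinates (Q − Q_b): 0.0, 9.0, 30.0, 26.0, 22.0, 19.0, 17.0, 14.0, 12.0, 11.0, 0.0 m³/s.
ΣQ_DR = 160.0 m³/s.
With Δt = 0.25 h = 900 s, V = ΣQ_DR · Δt = 160.0 × 900 = 1.44 × 10^5 m³.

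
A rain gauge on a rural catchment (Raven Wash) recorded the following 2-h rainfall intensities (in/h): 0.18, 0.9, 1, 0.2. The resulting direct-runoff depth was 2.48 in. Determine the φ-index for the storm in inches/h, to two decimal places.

φ ≈ 0.33 in/h

Only the 2 blocks with intensity above φ contribute runoff: 0.9, 1 in/h.
Σ(I−φ)·Δt = d  ⇒  (0.9+1 − 2φ)·2 = 2.48
φ = (1.900 − 2.48/2) / 2 = 0.33 in/h.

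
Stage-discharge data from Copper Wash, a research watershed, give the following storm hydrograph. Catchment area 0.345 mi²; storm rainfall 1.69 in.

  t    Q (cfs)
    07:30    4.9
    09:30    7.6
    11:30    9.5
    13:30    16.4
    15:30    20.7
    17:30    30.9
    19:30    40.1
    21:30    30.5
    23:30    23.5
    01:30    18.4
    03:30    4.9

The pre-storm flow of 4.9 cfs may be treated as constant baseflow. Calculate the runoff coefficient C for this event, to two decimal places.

C ≈ 0.82

ΣQ_DR = 153.5 cfs; V = ΣQ_DR·Δt = 1.105 × 10^6 ft³.
Runoff depth d = V / A = 1.379 in.
C = d / P = 1.379 / 1.69 = 0.82.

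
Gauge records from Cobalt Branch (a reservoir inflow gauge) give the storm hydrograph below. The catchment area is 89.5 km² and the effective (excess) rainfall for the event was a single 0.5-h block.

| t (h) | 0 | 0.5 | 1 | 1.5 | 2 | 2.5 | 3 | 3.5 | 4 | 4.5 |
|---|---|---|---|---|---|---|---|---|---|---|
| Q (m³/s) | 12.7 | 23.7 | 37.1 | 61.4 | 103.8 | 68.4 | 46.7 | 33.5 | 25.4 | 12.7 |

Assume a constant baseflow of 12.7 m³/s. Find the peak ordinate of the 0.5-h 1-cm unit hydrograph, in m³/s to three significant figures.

U_p ≈ 152 m³/s

Direct runoff: 0.0, 11.0, 24.4, 48.7, 91.1, 55.7, 34.0, 20.8, 12.7, 0.0 m³/s; ΣQ_DR = 298.4 m³/s, peak = 91.1 m³/s.
Runoff depth d = ΣQ_DR·Δt / A = 298.4 × 1800 / (89.5 km²) = 6.001 mm.
The 1-cm UH is the DRH scaled by (10 mm)/d, so U_p = 91.1 × 10/6.001 = 152 m³/s.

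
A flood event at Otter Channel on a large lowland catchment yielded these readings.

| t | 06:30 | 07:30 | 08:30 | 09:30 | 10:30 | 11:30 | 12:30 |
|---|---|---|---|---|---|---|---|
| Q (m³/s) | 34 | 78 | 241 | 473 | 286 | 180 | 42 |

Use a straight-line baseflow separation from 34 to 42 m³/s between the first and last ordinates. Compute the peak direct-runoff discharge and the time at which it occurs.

Subtracting baseflow gives direct-runoff ordinates: 0.00, 42.67, 204.33, 435.00, 246.67, 139.33, 0.00 m³/s.
The maximum is 435.00 m³/s, occurring at the reading for t = 09:30.

Q_p = 435.00 m³/s at t = 09:30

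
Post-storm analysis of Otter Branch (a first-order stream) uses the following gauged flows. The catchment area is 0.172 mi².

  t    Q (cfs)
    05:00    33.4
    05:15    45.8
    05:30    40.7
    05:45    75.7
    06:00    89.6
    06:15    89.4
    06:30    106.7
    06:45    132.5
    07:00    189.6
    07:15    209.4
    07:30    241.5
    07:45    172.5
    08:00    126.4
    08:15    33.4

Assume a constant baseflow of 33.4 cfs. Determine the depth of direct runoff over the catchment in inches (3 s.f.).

d ≈ 2.52 in

Direct runoff: 0.0, 12.4, 7.3, 42.3, 56.2, 56.0, 73.3, 99.1, 156.2, 176.0, 208.1, 139.1, 93.0, 0.0 cfs; ΣQ_DR = 1119 cfs.
V = ΣQ_DR · Δt = 1119 × 900 s = 1.007 × 10^6 ft³.
Over A = 0.172 mi², depth = V / A = 2.52 in.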